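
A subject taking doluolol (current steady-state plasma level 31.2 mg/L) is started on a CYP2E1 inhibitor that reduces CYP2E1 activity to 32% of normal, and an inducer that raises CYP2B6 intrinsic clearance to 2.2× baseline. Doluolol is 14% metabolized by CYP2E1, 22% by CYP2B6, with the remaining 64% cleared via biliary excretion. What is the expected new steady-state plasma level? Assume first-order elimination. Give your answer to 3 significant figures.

CYP2E1: 0.14 × 0.32 = 0.0448
CYP2B6: 0.22 × 2.2 = 0.484
Other: 0.64 (unchanged)
Relative clearance = 0.0448 + 0.484 + 0.64 = 1.1688.
Steady-state plasma level ∝ 1/CL: new value = 31.2 / 1.1688 = 26.7 mg/L.

26.7 mg/L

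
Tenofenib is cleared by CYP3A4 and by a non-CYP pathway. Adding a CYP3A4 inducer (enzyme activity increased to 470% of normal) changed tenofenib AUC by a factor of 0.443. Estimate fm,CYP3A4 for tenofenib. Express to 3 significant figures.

CL'/CL = 1 / 0.443 = 2.257
4.7·fm + (1 − fm) = 2.257
fm = (2.257 − 1) / (4.7 − 1) = 0.340

0.340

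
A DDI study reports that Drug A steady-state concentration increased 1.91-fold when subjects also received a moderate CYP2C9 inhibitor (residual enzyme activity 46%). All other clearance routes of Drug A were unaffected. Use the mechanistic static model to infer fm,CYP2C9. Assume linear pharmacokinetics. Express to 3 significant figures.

Let fm be the CYP2C9 fraction. New clearance relative to baseline = fm × 0.46 + (1 − fm).
Steady-state concentration ratio = 1 / (new CL fraction), so new CL fraction = 1 / 1.91 = 0.5236.
fm × 0.46 + 1 − fm = 0.5236  ⇒  fm × (0.46 − 1) = −0.4764  ⇒  fm = 0.882.

0.882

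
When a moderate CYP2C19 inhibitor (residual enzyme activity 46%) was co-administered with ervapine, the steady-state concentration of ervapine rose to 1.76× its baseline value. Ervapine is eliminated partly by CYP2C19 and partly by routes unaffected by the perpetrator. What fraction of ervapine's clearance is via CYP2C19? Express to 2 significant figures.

0.80

Call the CYP2C19 fraction fm. After the interaction, CL_new/CL_old = fm × 0.46 + (1 − fm).
Steady-state concentration ratio = 1 / (new CL fraction), so new CL fraction = 1 / 1.76 = 0.5682.
fm × 0.46 + 1 − fm = 0.5682  ⇒  fm × (0.46 − 1) = −0.4318  ⇒  fm = 0.80.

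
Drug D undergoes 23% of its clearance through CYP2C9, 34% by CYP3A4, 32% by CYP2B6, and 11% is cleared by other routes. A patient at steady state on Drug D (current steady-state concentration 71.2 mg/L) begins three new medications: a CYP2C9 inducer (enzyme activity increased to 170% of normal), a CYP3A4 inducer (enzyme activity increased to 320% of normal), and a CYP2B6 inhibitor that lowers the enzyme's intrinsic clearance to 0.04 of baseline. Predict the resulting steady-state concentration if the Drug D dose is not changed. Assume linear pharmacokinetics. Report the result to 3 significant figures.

44.4 mg/L

CYP2C9: 0.23 × 1.7 = 0.391
CYP3A4: 0.34 × 3.2 = 1.088
CYP2B6: 0.32 × 0.04 = 0.0128
Other: 0.11 (unchanged)
Relative clearance = 0.391 + 1.088 + 0.0128 + 0.11 = 1.6018.
New steady-state concentration = 71.2 / 1.6018 = 44.4 mg/L (concentration scales inversely with clearance).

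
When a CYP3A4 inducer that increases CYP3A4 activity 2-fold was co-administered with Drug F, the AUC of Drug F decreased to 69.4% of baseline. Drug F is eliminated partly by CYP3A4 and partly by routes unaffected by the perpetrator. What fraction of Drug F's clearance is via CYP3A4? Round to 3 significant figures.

Let x = fm,CYP3A4. Because AUC ∝ 1/CL, relative clearance rose to 1/0.694 = 1.441.
Setting x·2 + (1 − x) = 1.441 and solving: x = (1.441 − 1)/(2 − 1) = 0.441.

0.441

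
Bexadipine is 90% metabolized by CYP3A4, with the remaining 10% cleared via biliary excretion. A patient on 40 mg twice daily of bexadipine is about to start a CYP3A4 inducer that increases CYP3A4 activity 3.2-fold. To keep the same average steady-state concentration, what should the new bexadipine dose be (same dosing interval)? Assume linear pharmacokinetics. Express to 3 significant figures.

119 mg

The CYP3A4 pathway (90% of clearance) is boosted to 3.2× activity: 0.9 × 3.2 = 2.88.
Non-CYP routes (10%) are unchanged.
Relative clearance = 2.88 + 0.1 = 2.98.
To maintain the same steady-state level, dose must scale with clearance: new dose = 40 × 2.98 = 119 mg.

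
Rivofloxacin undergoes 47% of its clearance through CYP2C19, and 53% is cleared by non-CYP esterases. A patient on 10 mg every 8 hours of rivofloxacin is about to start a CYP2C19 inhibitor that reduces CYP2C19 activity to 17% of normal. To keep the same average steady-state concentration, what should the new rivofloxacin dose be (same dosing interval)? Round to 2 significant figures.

6.1 mg

The CYP2C19 pathway (47% of clearance) falls to 0.17× activity: 0.47 × 0.17 = 0.0799.
Non-CYP routes (53%) are unchanged.
Relative clearance = 0.0799 + 0.53 = 0.6099.
Exposure is unchanged when dose changes in proportion to clearance. New dose = 10 mg × 0.6099 = 6.1 mg.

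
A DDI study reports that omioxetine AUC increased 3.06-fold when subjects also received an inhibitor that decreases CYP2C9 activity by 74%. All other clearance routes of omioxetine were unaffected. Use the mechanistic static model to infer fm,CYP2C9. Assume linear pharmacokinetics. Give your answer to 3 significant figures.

Let x = fm,CYP2C9. Because AUC ∝ 1/CL, relative clearance fell to 1/3.06 = 0.3268.
Only the CYP2C9 route changed, so 0.3268 = x·0.26 + (1 − x), giving x = 0.910.

0.910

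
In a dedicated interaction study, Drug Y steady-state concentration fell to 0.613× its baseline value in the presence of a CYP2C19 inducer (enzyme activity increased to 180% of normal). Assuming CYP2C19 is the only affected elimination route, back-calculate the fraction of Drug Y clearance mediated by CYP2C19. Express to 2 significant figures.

0.79

CL'/CL = 1 / 0.613 = 1.631
1.8·fm + (1 − fm) = 1.631
fm = (1.631 − 1) / (1.8 − 1) = 0.79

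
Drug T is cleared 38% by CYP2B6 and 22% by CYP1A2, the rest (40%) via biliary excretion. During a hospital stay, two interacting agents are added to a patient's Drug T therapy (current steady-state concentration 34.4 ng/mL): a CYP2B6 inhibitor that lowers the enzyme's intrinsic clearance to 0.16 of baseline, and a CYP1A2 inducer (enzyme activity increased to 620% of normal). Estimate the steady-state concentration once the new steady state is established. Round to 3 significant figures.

The CYP2B6 pathway (38% of clearance) is reduced to 0.16× activity: 0.38 × 0.16 = 0.0608.
The CYP1A2 pathway (22% of clearance) increases to 6.2× activity: 0.22 × 6.2 = 1.364.
The remaining 40% of clearance is unaffected.
CL_new/CL_old = 0.0608 + 1.364 + 0.4 = 1.8248.
Dividing the baseline by the relative clearance: 34.4 / 1.8248 = 18.9 ng/mL.

18.9 ng/mL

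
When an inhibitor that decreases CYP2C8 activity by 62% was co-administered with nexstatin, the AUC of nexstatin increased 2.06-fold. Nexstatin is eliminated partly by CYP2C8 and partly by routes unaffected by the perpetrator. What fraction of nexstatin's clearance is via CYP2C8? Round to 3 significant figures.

CL'/CL = 1 / 2.06 = 0.4854
0.38·fm + (1 − fm) = 0.4854
fm = (0.4854 − 1) / (0.38 − 1) = 0.830

0.830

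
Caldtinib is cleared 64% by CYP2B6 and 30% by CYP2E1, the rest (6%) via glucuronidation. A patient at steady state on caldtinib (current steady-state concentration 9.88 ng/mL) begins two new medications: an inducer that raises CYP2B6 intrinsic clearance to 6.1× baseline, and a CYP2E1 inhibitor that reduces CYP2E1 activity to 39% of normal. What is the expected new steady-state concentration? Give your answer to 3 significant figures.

2.42 ng/mL

The CYP2B6 pathway (64% of clearance) increases to 6.1× activity: 0.64 × 6.1 = 3.904.
The CYP2E1 pathway (30% of clearance) falls to 0.39× activity: 0.3 × 0.39 = 0.117.
The remaining 6% of clearance is unaffected.
New clearance relative to baseline: 3.904 + 0.117 + 0.06 = 4.081.
New steady-state concentration = 9.88 / 4.081 = 2.42 ng/mL (concentration scales inversely with clearance).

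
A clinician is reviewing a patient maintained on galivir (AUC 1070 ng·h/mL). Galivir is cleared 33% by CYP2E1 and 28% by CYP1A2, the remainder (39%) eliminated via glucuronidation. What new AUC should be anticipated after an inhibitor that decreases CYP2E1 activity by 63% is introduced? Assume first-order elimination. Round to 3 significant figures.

CYP2E1: 0.33 × 0.37 = 0.1221
CYP1A2: 0.28 (unchanged)
Other: 0.39 (unchanged)
CL_new/CL_old = 0.1221 + 0.28 + 0.39 = 0.7921.
AUC ∝ 1/CL, so new value = 1070 / 0.7921 = 1.35 × 10³ ng·h/mL.

1.35 × 10³ ng·h/mL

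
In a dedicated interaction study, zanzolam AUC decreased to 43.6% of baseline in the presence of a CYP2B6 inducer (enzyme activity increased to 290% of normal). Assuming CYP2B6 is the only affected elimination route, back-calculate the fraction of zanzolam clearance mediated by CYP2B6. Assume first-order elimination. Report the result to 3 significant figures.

Write x for the fraction cleared via CYP2B6. The observed AUC change means clearance rose to 1/0.436 = 2.294 of baseline.
Only the CYP2B6 route changed, so 2.294 = x·2.9 + (1 − x), giving x = 0.681.

0.681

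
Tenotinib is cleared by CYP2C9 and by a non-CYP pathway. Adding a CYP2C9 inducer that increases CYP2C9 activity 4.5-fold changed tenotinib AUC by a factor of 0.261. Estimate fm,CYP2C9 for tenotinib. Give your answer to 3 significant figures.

CL'/CL = 1 / 0.261 = 3.831
4.5·fm + (1 − fm) = 3.831
fm = (3.831 − 1) / (4.5 − 1) = 0.809

0.809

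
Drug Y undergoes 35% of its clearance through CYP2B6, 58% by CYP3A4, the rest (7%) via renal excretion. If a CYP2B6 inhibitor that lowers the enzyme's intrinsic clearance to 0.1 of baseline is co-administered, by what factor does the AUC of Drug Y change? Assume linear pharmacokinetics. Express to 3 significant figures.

The CYP2B6 pathway (35% of clearance) is reduced to 0.1× activity: 0.35 × 0.1 = 0.035.
CYP3A4 (58%) and the residual 7% are unaffected.
CL_new/CL_old = 0.035 + 0.58 + 0.07 = 0.685.
Since AUC ∝ 1/CL, the ratio is 1 / 0.685 = 1.46.

1.46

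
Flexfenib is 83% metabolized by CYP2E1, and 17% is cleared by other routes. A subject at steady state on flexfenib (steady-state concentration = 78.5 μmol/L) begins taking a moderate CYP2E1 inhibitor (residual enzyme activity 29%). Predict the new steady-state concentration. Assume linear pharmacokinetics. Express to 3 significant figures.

191 μmol/L

The CYP2E1 pathway (83% of clearance) is reduced to 0.29× activity: 0.83 × 0.29 = 0.2407.
Non-CYP routes (17%) are unchanged.
New clearance relative to baseline: 0.2407 + 0.17 = 0.4107.
New steady-state concentration = baseline ÷ relative clearance = 78.5 / 0.4107 = 191 μmol/L.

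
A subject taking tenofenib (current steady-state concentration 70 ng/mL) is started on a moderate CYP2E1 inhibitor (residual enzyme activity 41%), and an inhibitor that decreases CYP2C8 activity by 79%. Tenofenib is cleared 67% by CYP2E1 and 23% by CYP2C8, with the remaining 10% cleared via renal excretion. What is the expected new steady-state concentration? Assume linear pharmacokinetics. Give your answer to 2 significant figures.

CYP2E1: 0.67 × 0.41 = 0.2747
CYP2C8: 0.23 × 0.21 = 0.0483
Other: 0.1 (unchanged)
New clearance relative to baseline: 0.2747 + 0.0483 + 0.1 = 0.423.
Steady-state concentration ∝ 1/CL: new value = 70 / 0.423 = 1.7 × 10² ng/mL.

1.7 × 10² ng/mL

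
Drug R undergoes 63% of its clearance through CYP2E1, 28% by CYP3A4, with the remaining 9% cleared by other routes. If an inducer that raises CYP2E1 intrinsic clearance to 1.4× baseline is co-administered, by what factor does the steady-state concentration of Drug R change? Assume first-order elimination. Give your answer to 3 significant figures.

The CYP2E1 pathway (63% of clearance) is boosted to 1.4× activity: 0.63 × 1.4 = 0.882.
CYP3A4 (28%) and the residual 9% are unaffected.
Relative clearance = 0.882 + 0.28 + 0.09 = 1.252.
Steady-state concentration ratio = CL_old/CL_new = 1 / 1.252 = 0.799.

0.799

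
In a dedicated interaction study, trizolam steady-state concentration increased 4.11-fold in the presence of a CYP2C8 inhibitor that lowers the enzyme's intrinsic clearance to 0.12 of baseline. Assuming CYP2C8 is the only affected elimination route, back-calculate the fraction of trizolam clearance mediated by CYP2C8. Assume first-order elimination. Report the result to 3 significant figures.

Call the CYP2C8 fraction fm. After the interaction, CL_new/CL_old = fm × 0.12 + (1 − fm).
Steady-state concentration ratio = 1 / (new CL fraction), so new CL fraction = 1 / 4.11 = 0.2433.
fm × 0.12 + 1 − fm = 0.2433  ⇒  fm × (0.12 − 1) = −0.7567  ⇒  fm = 0.860.

0.860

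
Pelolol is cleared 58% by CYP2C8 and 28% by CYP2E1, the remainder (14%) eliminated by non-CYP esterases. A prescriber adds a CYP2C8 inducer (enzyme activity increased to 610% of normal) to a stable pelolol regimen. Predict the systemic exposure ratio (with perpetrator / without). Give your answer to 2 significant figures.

The CYP2C8 pathway (58% of clearance) rises to 6.1× activity: 0.58 × 6.1 = 3.538.
CYP2E1 (28%) and the residual 14% are unaffected.
New clearance relative to baseline: 3.538 + 0.28 + 0.14 = 3.958.
Systemic exposure is inversely proportional to clearance, so the fold-change is 1 / 3.958 = 0.25.

0.25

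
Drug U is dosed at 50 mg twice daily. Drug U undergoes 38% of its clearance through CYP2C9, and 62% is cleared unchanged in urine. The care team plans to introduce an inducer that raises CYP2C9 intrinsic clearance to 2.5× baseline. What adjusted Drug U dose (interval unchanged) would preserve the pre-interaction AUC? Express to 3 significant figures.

CYP2C9: 0.38 × 2.5 = 0.95
Other: 0.62 (unchanged)
New clearance relative to baseline: 0.95 + 0.62 = 1.57.
Css,avg = (dose rate)/CL, so holding Css fixed requires dose ∝ CL: 50 × 1.57 = 78.5 mg.

78.5 mg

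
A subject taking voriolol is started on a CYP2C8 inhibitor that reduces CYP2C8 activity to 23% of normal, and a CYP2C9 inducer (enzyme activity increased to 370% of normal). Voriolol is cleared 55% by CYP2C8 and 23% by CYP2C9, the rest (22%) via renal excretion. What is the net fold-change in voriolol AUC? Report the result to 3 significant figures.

The CYP2C8 pathway (55% of clearance) falls to 0.23× activity: 0.55 × 0.23 = 0.1265.
The CYP2C9 pathway (23% of clearance) is boosted to 3.7× activity: 0.23 × 3.7 = 0.851.
The remaining 22% of clearance is unaffected.
Relative clearance = 0.1265 + 0.851 + 0.22 = 1.1975.
Net AUC ratio = 1 / 1.1975 = 0.835.

0.835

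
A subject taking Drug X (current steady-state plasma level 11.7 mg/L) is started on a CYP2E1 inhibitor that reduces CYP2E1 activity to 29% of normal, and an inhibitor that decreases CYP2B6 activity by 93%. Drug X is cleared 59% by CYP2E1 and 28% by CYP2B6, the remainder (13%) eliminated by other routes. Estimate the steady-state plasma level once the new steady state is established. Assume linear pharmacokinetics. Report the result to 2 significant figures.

The CYP2E1 pathway (59% of clearance) falls to 0.29× activity: 0.59 × 0.29 = 0.1711.
The CYP2B6 pathway (28% of clearance) drops to 0.07× activity: 0.28 × 0.07 = 0.0196.
The remaining 13% of clearance is unaffected.
Relative clearance = 0.1711 + 0.0196 + 0.13 = 0.3207.
New steady-state plasma level = 11.7 / 0.3207 = 36 mg/L (concentration scales inversely with clearance).

36 mg/L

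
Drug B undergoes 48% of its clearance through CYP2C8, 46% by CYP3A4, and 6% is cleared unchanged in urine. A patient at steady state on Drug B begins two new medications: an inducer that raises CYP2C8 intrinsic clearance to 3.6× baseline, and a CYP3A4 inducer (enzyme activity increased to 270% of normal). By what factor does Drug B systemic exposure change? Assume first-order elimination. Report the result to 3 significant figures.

0.330

The CYP2C8 pathway (48% of clearance) is boosted to 3.6× activity: 0.48 × 3.6 = 1.728.
The CYP3A4 pathway (46% of clearance) increases to 2.7× activity: 0.46 × 2.7 = 1.242.
The remaining 6% of clearance is unaffected.
New clearance relative to baseline: 1.728 + 1.242 + 0.06 = 3.03.
Because systemic exposure varies inversely with clearance, the combined effect is 1 / 3.03 = 0.330.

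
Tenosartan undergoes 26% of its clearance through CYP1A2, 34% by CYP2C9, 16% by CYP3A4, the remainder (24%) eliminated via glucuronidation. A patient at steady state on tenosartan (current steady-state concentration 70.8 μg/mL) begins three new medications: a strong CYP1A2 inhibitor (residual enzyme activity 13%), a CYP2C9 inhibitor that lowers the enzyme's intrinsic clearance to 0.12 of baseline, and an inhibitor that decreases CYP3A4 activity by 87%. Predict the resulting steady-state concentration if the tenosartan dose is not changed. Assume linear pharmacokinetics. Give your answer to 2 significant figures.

2.1 × 10² μg/mL

The CYP1A2 pathway (26% of clearance) falls to 0.13× activity: 0.26 × 0.13 = 0.0338.
The CYP2C9 pathway (34% of clearance) is reduced to 0.12× activity: 0.34 × 0.12 = 0.0408.
The CYP3A4 pathway (16% of clearance) is reduced to 0.13× activity: 0.16 × 0.13 = 0.0208.
The remaining 24% of clearance is unaffected.
New clearance relative to baseline: 0.0338 + 0.0408 + 0.0208 + 0.24 = 0.3354.
Dividing the baseline by the relative clearance: 70.8 / 0.3354 = 2.1 × 10² μg/mL.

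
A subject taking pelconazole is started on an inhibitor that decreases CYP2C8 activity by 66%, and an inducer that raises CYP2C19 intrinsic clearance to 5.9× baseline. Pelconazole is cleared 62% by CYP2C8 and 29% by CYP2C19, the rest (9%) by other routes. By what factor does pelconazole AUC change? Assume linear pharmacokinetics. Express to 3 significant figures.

0.497

The CYP2C8 pathway (62% of clearance) is reduced to 0.34× activity: 0.62 × 0.34 = 0.2108.
The CYP2C19 pathway (29% of clearance) rises to 5.9× activity: 0.29 × 5.9 = 1.711.
Non-CYP routes (9%) are unchanged.
Relative clearance = 0.2108 + 1.711 + 0.09 = 2.0118.
Net AUC ratio = 1 / 2.0118 = 0.497.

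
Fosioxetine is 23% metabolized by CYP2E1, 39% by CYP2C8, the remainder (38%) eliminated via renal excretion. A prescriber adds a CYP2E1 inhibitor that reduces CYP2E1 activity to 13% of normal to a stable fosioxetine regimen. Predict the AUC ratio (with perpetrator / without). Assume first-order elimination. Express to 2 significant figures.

The CYP2E1 pathway (23% of clearance) falls to 0.13× activity: 0.23 × 0.13 = 0.0299.
CYP2C8 (39%) and the residual 38% are unaffected.
New clearance relative to baseline: 0.0299 + 0.39 + 0.38 = 0.7999.
AUC is inversely proportional to clearance, so the fold-change is 1 / 0.7999 = 1.3.

1.3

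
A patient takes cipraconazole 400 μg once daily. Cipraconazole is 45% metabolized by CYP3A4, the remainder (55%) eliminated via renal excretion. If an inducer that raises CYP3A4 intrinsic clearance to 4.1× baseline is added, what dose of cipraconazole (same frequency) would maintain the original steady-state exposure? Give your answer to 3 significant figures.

CYP3A4: 0.45 × 4.1 = 1.845
Other: 0.55 (unchanged)
New clearance relative to baseline: 1.845 + 0.55 = 2.395.
Css,avg = (dose rate)/CL, so holding Css fixed requires dose ∝ CL: 400 × 2.395 = 958 μg.

958 μg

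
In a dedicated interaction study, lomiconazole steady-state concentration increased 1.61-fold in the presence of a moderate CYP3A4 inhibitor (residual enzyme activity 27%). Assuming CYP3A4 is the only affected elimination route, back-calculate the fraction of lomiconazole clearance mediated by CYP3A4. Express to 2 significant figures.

0.52

CL'/CL = 1 / 1.61 = 0.6211
0.27·fm + (1 − fm) = 0.6211
fm = (0.6211 − 1) / (0.27 − 1) = 0.52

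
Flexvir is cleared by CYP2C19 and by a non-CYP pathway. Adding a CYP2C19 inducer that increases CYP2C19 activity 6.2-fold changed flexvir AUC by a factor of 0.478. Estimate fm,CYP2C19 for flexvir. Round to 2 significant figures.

Let x = fm,CYP2C19. Because AUC ∝ 1/CL, relative clearance rose to 1/0.478 = 2.092.
Only the CYP2C19 route changed, so 2.092 = x·6.2 + (1 − x), giving x = 0.21.

0.21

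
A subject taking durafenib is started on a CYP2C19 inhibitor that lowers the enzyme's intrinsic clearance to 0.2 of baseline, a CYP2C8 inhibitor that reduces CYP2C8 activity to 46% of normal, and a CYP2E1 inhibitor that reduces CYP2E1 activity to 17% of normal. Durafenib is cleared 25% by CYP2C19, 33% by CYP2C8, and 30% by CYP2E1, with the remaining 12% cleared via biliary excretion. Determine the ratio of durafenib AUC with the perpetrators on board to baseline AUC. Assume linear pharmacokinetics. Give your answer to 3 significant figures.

2.68

The CYP2C19 pathway (25% of clearance) is reduced to 0.2× activity: 0.25 × 0.2 = 0.05.
The CYP2C8 pathway (33% of clearance) falls to 0.46× activity: 0.33 × 0.46 = 0.1518.
The CYP2E1 pathway (30% of clearance) is reduced to 0.17× activity: 0.3 × 0.17 = 0.051.
The remaining 12% of clearance is unaffected.
Relative clearance = 0.05 + 0.1518 + 0.051 + 0.12 = 0.3728.
Because AUC varies inversely with clearance, the combined effect is 1 / 0.3728 = 2.68.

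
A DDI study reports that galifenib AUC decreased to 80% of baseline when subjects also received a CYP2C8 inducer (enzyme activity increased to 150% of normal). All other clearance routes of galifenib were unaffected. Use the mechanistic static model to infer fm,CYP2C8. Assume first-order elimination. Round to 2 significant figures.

0.50

Let fm be the CYP2C8 fraction. New clearance relative to baseline = fm × 1.5 + (1 − fm).
AUC ratio = 1 / (new CL fraction), so new CL fraction = 1 / 0.800 = 1.25.
fm × 1.5 + 1 − fm = 1.25  ⇒  fm × (1.5 − 1) = 0.25  ⇒  fm = 0.50.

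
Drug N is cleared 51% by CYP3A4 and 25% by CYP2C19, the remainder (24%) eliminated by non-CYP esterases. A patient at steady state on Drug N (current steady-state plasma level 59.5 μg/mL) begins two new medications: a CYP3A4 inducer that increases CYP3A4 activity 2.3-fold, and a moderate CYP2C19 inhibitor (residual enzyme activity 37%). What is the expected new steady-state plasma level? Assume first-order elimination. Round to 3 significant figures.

39.5 μg/mL

The CYP3A4 pathway (51% of clearance) increases to 2.3× activity: 0.51 × 2.3 = 1.173.
The CYP2C19 pathway (25% of clearance) falls to 0.37× activity: 0.25 × 0.37 = 0.0925.
The remaining 24% of clearance is unaffected.
CL_new/CL_old = 1.173 + 0.0925 + 0.24 = 1.5055.
Dividing the baseline by the relative clearance: 59.5 / 1.5055 = 39.5 μg/mL.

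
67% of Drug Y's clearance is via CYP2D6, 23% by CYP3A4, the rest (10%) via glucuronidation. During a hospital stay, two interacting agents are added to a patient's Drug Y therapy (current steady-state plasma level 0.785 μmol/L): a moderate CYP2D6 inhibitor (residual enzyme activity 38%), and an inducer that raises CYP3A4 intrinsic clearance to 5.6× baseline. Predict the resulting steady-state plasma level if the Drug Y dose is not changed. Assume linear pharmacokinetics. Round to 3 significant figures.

0.478 μmol/L

CYP2D6: 0.67 × 0.38 = 0.2546
CYP3A4: 0.23 × 5.6 = 1.288
Other: 0.1 (unchanged)
CL_new/CL_old = 0.2546 + 1.288 + 0.1 = 1.6426.
Steady-state plasma level ∝ 1/CL: new value = 0.785 / 1.6426 = 0.478 μmol/L.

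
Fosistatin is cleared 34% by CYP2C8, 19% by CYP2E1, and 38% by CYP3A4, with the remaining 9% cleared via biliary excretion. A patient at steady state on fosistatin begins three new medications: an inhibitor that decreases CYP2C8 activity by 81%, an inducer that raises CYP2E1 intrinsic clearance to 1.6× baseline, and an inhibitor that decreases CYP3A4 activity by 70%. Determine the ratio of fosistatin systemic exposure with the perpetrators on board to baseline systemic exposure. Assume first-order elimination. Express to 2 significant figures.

The CYP2C8 pathway (34% of clearance) is reduced to 0.19× activity: 0.34 × 0.19 = 0.0646.
The CYP2E1 pathway (19% of clearance) rises to 1.6× activity: 0.19 × 1.6 = 0.304.
The CYP3A4 pathway (38% of clearance) drops to 0.3× activity: 0.38 × 0.3 = 0.114.
The remaining 9% of clearance is unaffected.
CL_new/CL_old = 0.0646 + 0.304 + 0.114 + 0.09 = 0.5726.
Net systemic exposure ratio = 1 / 0.5726 = 1.7.

1.7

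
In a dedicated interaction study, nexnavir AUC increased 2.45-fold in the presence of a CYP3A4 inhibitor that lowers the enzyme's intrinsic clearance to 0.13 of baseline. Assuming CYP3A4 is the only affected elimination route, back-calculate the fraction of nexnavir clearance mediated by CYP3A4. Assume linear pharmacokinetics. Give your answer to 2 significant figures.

CL'/CL = 1 / 2.45 = 0.4082
0.13·fm + (1 − fm) = 0.4082
fm = (0.4082 − 1) / (0.13 − 1) = 0.68

0.68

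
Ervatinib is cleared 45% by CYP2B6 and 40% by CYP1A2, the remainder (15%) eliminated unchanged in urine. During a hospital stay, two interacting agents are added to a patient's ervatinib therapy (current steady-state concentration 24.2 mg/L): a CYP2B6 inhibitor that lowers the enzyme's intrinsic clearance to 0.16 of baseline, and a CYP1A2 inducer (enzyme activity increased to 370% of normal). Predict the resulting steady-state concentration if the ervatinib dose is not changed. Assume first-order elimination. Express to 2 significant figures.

The CYP2B6 pathway (45% of clearance) drops to 0.16× activity: 0.45 × 0.16 = 0.072.
The CYP1A2 pathway (40% of clearance) is boosted to 3.7× activity: 0.4 × 3.7 = 1.48.
The remaining 15% of clearance is unaffected.
New clearance relative to baseline: 0.072 + 1.48 + 0.15 = 1.702.
Dividing the baseline by the relative clearance: 24.2 / 1.702 = 14 mg/L.

14 mg/L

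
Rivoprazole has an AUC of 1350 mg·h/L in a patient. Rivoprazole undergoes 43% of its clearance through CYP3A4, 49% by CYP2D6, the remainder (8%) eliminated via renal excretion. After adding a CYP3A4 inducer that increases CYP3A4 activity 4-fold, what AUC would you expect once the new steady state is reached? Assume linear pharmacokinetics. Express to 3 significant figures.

590 mg·h/L

The CYP3A4 pathway (43% of clearance) rises to 4× activity: 0.43 × 4 = 1.72.
CYP2D6 (49%) and the residual 8% are unaffected.
New clearance relative to baseline: 1.72 + 0.49 + 0.08 = 2.29.
New AUC = baseline ÷ relative clearance = 1350 / 2.29 = 590 mg·h/L.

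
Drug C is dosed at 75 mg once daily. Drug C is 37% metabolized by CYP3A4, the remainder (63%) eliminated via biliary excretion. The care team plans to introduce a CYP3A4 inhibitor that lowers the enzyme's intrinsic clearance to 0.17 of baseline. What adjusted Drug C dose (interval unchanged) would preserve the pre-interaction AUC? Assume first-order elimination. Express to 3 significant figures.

The CYP3A4 pathway (37% of clearance) drops to 0.17× activity: 0.37 × 0.17 = 0.0629.
The remaining 63% of clearance is unaffected.
CL_new/CL_old = 0.0629 + 0.63 = 0.6929.
Css,avg = (dose rate)/CL, so holding Css fixed requires dose ∝ CL: 75 × 0.6929 = 52.0 mg.

52.0 mg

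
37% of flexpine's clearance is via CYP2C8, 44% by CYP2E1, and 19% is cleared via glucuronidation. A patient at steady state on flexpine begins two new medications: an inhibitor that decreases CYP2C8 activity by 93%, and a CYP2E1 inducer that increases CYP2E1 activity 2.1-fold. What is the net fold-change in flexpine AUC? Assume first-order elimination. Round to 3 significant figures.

The CYP2C8 pathway (37% of clearance) drops to 0.07× activity: 0.37 × 0.07 = 0.0259.
The CYP2E1 pathway (44% of clearance) increases to 2.1× activity: 0.44 × 2.1 = 0.924.
The remaining 19% of clearance is unaffected.
Relative clearance = 0.0259 + 0.924 + 0.19 = 1.1399.
AUC ∝ 1/CL: fold-change = 1 / 1.1399 = 0.877.

0.877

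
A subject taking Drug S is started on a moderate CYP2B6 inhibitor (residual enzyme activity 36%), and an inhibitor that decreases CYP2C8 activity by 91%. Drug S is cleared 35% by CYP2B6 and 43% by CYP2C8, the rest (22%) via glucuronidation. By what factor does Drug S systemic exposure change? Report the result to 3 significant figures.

2.60

CYP2B6: 0.35 × 0.36 = 0.126
CYP2C8: 0.43 × 0.09 = 0.0387
Other: 0.22 (unchanged)
New clearance relative to baseline: 0.126 + 0.0387 + 0.22 = 0.3847.
Systemic exposure ∝ 1/CL: fold-change = 1 / 0.3847 = 2.60.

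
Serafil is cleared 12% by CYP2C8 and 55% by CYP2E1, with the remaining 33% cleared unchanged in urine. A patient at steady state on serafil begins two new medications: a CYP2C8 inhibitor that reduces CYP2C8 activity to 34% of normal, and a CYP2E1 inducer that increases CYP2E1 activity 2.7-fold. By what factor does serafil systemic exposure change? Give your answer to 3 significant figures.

The CYP2C8 pathway (12% of clearance) falls to 0.34× activity: 0.12 × 0.34 = 0.0408.
The CYP2E1 pathway (55% of clearance) increases to 2.7× activity: 0.55 × 2.7 = 1.485.
Non-CYP routes (33%) are unchanged.
New clearance relative to baseline: 0.0408 + 1.485 + 0.33 = 1.8558.
Net systemic exposure ratio = 1 / 1.8558 = 0.539.

0.539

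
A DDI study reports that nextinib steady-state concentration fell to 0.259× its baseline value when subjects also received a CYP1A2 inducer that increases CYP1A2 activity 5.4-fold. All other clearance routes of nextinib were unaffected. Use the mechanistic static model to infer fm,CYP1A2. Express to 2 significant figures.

0.65

Call the CYP1A2 fraction fm. After the interaction, CL_new/CL_old = fm × 5.4 + (1 − fm).
Steady-state concentration ratio = 1 / (new CL fraction), so new CL fraction = 1 / 0.259 = 3.861.
fm × 5.4 + 1 − fm = 3.861  ⇒  fm × (5.4 − 1) = 2.861  ⇒  fm = 0.65.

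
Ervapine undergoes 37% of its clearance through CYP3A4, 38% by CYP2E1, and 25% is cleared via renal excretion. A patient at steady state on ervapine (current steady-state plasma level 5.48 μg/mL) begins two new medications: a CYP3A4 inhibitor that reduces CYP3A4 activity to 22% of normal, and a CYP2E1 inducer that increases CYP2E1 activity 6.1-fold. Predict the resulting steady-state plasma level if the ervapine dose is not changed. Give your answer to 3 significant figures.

The CYP3A4 pathway (37% of clearance) falls to 0.22× activity: 0.37 × 0.22 = 0.0814.
The CYP2E1 pathway (38% of clearance) rises to 6.1× activity: 0.38 × 6.1 = 2.318.
Non-CYP routes (25%) are unchanged.
Relative clearance = 0.0814 + 2.318 + 0.25 = 2.6494.
Steady-state plasma level ∝ 1/CL: new value = 5.48 / 2.6494 = 2.07 μg/mL.

2.07 μg/mL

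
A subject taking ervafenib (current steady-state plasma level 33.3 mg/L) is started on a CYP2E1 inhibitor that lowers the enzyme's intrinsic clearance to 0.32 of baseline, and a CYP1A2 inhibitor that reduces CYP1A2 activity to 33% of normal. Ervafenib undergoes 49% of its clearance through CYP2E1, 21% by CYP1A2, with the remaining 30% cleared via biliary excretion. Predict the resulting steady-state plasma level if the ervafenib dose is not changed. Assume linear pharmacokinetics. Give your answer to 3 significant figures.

The CYP2E1 pathway (49% of clearance) falls to 0.32× activity: 0.49 × 0.32 = 0.1568.
The CYP1A2 pathway (21% of clearance) drops to 0.33× activity: 0.21 × 0.33 = 0.0693.
Non-CYP routes (30%) are unchanged.
CL_new/CL_old = 0.1568 + 0.0693 + 0.3 = 0.5261.
New steady-state plasma level = 33.3 / 0.5261 = 63.3 mg/L (concentration scales inversely with clearance).

63.3 mg/L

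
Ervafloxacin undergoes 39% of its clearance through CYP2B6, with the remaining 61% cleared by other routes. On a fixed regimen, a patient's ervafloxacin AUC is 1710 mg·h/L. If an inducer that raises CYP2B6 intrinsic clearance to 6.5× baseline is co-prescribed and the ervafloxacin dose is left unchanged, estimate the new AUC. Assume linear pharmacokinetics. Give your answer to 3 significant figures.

544 mg·h/L

The CYP2B6 pathway (39% of clearance) rises to 6.5× activity: 0.39 × 6.5 = 2.535.
The remaining 61% of clearance is unaffected.
CL_new/CL_old = 2.535 + 0.61 = 3.145.
New AUC = baseline ÷ relative clearance = 1710 / 3.145 = 544 mg·h/L.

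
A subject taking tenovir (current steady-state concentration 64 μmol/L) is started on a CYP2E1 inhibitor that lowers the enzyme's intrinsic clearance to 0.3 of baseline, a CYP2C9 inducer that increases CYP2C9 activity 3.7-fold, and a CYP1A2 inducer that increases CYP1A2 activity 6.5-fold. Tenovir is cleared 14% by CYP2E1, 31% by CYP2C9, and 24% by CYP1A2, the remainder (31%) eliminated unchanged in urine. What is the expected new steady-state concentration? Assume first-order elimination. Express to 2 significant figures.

CYP2E1: 0.14 × 0.3 = 0.042
CYP2C9: 0.31 × 3.7 = 1.147
CYP1A2: 0.24 × 6.5 = 1.56
Other: 0.31 (unchanged)
Relative clearance = 0.042 + 1.147 + 1.56 + 0.31 = 3.059.
Dividing the baseline by the relative clearance: 64 / 3.059 = 21 μmol/L.

21 μmol/L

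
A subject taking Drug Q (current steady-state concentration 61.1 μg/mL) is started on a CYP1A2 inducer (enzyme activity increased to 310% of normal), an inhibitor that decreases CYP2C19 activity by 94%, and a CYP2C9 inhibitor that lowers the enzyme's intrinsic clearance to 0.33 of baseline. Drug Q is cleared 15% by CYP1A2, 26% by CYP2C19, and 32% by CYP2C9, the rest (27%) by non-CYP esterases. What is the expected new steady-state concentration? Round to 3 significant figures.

71.4 μg/mL

The CYP1A2 pathway (15% of clearance) is boosted to 3.1× activity: 0.15 × 3.1 = 0.465.
The CYP2C19 pathway (26% of clearance) drops to 0.06× activity: 0.26 × 0.06 = 0.0156.
The CYP2C9 pathway (32% of clearance) falls to 0.33× activity: 0.32 × 0.33 = 0.1056.
Non-CYP routes (27%) are unchanged.
Relative clearance = 0.465 + 0.0156 + 0.1056 + 0.27 = 0.8562.
Steady-state concentration ∝ 1/CL: new value = 61.1 / 0.8562 = 71.4 μg/mL.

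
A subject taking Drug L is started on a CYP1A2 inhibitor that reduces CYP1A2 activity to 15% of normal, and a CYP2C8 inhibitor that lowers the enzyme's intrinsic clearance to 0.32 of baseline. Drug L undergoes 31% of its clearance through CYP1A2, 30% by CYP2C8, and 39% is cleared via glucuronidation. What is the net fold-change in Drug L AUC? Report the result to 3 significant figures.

The CYP1A2 pathway (31% of clearance) drops to 0.15× activity: 0.31 × 0.15 = 0.0465.
The CYP2C8 pathway (30% of clearance) falls to 0.32× activity: 0.3 × 0.32 = 0.096.
Non-CYP routes (39%) are unchanged.
New clearance relative to baseline: 0.0465 + 0.096 + 0.39 = 0.5325.
Because AUC varies inversely with clearance, the combined effect is 1 / 0.5325 = 1.88.

1.88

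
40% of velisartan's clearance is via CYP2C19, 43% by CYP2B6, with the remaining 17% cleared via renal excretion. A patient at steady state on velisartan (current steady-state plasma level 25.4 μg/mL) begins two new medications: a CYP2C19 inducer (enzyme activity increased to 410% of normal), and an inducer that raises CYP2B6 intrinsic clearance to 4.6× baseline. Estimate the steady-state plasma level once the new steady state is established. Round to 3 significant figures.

The CYP2C19 pathway (40% of clearance) increases to 4.1× activity: 0.4 × 4.1 = 1.64.
The CYP2B6 pathway (43% of clearance) increases to 4.6× activity: 0.43 × 4.6 = 1.978.
Non-CYP routes (17%) are unchanged.
Relative clearance = 1.64 + 1.978 + 0.17 = 3.788.
Dividing the baseline by the relative clearance: 25.4 / 3.788 = 6.71 μg/mL.

6.71 μg/mL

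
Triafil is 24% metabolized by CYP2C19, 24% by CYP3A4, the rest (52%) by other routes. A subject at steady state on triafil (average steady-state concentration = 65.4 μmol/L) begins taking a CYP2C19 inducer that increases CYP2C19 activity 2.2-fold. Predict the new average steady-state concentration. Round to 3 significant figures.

The CYP2C19 pathway (24% of clearance) rises to 2.2× activity: 0.24 × 2.2 = 0.528.
CYP3A4 (24%) and the residual 52% are unaffected.
New clearance relative to baseline: 0.528 + 0.24 + 0.52 = 1.288.
New average steady-state concentration = baseline ÷ relative clearance = 65.4 / 1.288 = 50.8 μmol/L.

50.8 μmol/L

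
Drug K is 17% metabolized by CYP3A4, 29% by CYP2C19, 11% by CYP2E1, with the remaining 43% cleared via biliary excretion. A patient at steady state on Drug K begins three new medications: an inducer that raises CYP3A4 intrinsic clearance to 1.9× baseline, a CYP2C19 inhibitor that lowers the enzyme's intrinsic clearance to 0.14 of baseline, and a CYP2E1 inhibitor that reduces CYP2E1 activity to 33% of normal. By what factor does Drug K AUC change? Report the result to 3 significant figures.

The CYP3A4 pathway (17% of clearance) increases to 1.9× activity: 0.17 × 1.9 = 0.323.
The CYP2C19 pathway (29% of clearance) is reduced to 0.14× activity: 0.29 × 0.14 = 0.0406.
The CYP2E1 pathway (11% of clearance) drops to 0.33× activity: 0.11 × 0.33 = 0.0363.
The remaining 43% of clearance is unaffected.
CL_new/CL_old = 0.323 + 0.0406 + 0.0363 + 0.43 = 0.8299.
Because AUC varies inversely with clearance, the combined effect is 1 / 0.8299 = 1.20.

1.20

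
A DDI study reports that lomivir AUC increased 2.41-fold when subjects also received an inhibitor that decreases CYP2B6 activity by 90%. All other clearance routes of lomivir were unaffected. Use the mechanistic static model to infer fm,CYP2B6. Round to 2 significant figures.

Write x for the fraction cleared via CYP2B6. The observed AUC change means clearance fell to 1/2.41 = 0.4149 of baseline.
Only the CYP2B6 route changed, so 0.4149 = x·0.1 + (1 − x), giving x = 0.65.

0.65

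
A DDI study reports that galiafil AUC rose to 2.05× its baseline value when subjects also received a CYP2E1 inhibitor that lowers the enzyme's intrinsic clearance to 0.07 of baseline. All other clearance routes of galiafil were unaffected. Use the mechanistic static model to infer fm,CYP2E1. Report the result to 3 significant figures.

0.551

Call the CYP2E1 fraction fm. After the interaction, CL_new/CL_old = fm × 0.07 + (1 − fm).
AUC ratio = 1 / (new CL fraction), so new CL fraction = 1 / 2.05 = 0.4878.
fm × 0.07 + 1 − fm = 0.4878  ⇒  fm × (0.07 − 1) = −0.5122  ⇒  fm = 0.551.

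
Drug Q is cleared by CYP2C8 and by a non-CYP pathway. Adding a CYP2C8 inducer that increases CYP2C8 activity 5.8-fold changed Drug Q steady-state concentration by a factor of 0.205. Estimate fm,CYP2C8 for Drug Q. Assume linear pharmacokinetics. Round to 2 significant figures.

0.81

Let fm be the CYP2C8 fraction. New clearance relative to baseline = fm × 5.8 + (1 − fm).
Steady-state concentration ratio = 1 / (new CL fraction), so new CL fraction = 1 / 0.205 = 4.878.
fm × 5.8 + 1 − fm = 4.878  ⇒  fm × (5.8 − 1) = 3.878  ⇒  fm = 0.81.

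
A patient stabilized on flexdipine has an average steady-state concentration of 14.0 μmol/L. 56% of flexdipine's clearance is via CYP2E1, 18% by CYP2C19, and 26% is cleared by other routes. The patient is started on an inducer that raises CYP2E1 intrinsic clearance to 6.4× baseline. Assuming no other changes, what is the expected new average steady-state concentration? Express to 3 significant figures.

CYP2E1: 0.56 × 6.4 = 3.584
CYP2C19: 0.18 (unchanged)
Other: 0.26 (unchanged)
Relative clearance = 3.584 + 0.18 + 0.26 = 4.024.
Average steady-state concentration ∝ 1/CL, so new value = 14.0 / 4.024 = 3.48 μmol/L.

3.48 μmol/L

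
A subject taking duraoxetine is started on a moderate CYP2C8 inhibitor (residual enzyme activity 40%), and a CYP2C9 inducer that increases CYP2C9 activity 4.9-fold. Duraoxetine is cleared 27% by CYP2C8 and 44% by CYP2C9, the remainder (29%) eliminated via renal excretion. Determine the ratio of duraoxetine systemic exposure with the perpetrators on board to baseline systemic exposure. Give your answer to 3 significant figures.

CYP2C8: 0.27 × 0.4 = 0.108
CYP2C9: 0.44 × 4.9 = 2.156
Other: 0.29 (unchanged)
New clearance relative to baseline: 0.108 + 2.156 + 0.29 = 2.554.
Systemic exposure ∝ 1/CL: fold-change = 1 / 2.554 = 0.392.

0.392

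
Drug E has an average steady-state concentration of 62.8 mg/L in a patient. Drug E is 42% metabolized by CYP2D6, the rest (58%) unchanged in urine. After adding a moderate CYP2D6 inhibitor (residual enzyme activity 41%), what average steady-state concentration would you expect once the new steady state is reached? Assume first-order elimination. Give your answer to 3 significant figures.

CYP2D6: 0.42 × 0.41 = 0.1722
Other: 0.58 (unchanged)
CL_new/CL_old = 0.1722 + 0.58 = 0.7522.
With dosing unchanged, average steady-state concentration scales as 1/CL: 62.8 / 0.7522 = 83.5 mg/L.

83.5 mg/L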